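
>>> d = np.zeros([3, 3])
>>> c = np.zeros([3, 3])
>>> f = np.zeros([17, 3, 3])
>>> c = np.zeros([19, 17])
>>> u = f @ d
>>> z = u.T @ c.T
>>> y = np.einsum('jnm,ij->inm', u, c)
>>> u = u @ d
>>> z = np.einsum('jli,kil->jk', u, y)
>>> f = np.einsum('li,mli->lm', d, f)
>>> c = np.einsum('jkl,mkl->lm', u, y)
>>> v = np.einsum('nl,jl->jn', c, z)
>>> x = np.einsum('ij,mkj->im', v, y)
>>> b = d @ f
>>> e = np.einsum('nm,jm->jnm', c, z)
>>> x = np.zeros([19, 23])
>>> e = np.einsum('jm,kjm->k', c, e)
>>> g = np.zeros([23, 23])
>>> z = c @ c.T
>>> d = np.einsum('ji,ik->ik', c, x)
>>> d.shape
(19, 23)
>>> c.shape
(3, 19)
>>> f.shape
(3, 17)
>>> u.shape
(17, 3, 3)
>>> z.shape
(3, 3)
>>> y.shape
(19, 3, 3)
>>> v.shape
(17, 3)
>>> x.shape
(19, 23)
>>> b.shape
(3, 17)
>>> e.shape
(17,)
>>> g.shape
(23, 23)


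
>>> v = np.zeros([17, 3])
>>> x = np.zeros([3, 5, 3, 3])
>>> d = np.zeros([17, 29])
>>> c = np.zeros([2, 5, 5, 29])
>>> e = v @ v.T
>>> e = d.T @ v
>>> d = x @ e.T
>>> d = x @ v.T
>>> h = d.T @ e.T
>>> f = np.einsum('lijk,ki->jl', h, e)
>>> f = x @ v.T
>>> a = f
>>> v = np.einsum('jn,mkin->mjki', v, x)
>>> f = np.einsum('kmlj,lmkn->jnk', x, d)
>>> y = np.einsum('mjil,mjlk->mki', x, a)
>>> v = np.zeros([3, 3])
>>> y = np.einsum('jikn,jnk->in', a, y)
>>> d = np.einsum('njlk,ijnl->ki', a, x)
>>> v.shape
(3, 3)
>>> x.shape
(3, 5, 3, 3)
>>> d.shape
(17, 3)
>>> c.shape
(2, 5, 5, 29)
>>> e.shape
(29, 3)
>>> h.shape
(17, 3, 5, 29)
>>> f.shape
(3, 17, 3)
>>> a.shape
(3, 5, 3, 17)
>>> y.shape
(5, 17)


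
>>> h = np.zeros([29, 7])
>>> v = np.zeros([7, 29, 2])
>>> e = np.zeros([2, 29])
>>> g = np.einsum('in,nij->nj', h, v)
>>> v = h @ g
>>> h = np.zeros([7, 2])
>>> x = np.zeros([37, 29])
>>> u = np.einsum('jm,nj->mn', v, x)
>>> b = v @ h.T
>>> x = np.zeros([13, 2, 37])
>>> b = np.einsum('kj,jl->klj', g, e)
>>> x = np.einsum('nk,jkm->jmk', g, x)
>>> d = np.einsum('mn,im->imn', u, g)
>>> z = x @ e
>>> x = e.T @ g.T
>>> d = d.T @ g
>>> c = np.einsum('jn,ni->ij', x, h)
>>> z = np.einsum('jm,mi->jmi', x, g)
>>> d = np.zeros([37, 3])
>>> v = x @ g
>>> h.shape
(7, 2)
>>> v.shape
(29, 2)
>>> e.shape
(2, 29)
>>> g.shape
(7, 2)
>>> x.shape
(29, 7)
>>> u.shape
(2, 37)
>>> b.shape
(7, 29, 2)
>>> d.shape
(37, 3)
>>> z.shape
(29, 7, 2)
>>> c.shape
(2, 29)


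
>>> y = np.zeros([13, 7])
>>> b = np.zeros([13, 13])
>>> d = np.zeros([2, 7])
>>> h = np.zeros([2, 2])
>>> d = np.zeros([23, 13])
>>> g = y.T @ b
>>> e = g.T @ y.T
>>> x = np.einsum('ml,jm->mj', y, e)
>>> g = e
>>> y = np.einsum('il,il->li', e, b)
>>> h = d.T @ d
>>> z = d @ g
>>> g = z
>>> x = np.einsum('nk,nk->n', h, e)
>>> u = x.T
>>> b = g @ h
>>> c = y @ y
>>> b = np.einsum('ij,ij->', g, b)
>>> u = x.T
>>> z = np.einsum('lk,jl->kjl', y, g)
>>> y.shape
(13, 13)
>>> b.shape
()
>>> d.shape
(23, 13)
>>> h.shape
(13, 13)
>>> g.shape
(23, 13)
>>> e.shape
(13, 13)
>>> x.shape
(13,)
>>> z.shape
(13, 23, 13)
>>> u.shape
(13,)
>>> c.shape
(13, 13)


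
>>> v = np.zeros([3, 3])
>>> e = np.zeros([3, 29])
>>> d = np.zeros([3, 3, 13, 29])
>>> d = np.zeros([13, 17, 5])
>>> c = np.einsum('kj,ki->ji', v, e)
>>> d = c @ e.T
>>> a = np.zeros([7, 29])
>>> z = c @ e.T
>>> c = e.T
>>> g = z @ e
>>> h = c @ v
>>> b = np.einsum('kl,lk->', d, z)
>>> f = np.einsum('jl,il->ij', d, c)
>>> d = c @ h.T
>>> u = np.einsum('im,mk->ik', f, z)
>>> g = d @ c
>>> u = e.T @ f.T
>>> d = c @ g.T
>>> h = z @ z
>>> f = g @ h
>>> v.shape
(3, 3)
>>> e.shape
(3, 29)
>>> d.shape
(29, 29)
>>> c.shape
(29, 3)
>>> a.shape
(7, 29)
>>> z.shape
(3, 3)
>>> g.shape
(29, 3)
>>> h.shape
(3, 3)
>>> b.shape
()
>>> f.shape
(29, 3)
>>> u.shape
(29, 29)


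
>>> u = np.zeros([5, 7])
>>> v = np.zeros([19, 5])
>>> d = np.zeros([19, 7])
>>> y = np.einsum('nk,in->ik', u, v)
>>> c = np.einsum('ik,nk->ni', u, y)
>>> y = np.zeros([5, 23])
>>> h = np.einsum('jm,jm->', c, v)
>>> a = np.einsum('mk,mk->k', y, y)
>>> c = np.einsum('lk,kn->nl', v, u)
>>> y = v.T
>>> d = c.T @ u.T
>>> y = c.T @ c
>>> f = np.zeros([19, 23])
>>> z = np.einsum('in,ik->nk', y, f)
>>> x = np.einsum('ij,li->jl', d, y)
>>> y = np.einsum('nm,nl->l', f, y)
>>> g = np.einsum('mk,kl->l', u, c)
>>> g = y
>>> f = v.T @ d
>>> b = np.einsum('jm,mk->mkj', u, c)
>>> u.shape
(5, 7)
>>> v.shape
(19, 5)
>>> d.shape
(19, 5)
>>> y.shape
(19,)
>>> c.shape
(7, 19)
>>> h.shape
()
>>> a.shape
(23,)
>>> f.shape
(5, 5)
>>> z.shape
(19, 23)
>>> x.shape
(5, 19)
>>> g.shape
(19,)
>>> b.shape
(7, 19, 5)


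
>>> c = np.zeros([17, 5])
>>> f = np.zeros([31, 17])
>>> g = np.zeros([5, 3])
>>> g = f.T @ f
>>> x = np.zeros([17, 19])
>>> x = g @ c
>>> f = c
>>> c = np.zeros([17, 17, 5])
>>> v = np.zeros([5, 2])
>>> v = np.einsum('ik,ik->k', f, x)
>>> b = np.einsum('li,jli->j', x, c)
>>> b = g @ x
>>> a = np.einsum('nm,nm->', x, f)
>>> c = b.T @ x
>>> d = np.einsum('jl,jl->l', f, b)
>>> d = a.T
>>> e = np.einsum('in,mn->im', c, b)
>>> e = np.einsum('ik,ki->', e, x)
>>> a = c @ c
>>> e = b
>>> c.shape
(5, 5)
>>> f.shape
(17, 5)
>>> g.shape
(17, 17)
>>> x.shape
(17, 5)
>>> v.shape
(5,)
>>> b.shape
(17, 5)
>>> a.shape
(5, 5)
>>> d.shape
()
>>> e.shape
(17, 5)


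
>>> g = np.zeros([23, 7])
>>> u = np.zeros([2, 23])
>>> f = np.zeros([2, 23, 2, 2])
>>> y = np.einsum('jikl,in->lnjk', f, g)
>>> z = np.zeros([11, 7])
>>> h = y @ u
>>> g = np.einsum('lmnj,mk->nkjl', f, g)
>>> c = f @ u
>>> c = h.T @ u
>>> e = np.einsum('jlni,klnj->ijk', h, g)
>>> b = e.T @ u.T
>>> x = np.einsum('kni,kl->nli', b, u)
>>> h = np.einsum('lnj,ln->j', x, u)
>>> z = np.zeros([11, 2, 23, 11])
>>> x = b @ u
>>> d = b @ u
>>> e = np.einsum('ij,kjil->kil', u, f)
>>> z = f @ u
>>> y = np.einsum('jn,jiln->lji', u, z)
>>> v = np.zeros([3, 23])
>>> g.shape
(2, 7, 2, 2)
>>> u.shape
(2, 23)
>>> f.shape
(2, 23, 2, 2)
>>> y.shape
(2, 2, 23)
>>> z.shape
(2, 23, 2, 23)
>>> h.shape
(2,)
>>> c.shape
(23, 2, 7, 23)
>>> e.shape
(2, 2, 2)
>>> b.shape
(2, 2, 2)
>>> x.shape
(2, 2, 23)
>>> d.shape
(2, 2, 23)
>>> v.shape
(3, 23)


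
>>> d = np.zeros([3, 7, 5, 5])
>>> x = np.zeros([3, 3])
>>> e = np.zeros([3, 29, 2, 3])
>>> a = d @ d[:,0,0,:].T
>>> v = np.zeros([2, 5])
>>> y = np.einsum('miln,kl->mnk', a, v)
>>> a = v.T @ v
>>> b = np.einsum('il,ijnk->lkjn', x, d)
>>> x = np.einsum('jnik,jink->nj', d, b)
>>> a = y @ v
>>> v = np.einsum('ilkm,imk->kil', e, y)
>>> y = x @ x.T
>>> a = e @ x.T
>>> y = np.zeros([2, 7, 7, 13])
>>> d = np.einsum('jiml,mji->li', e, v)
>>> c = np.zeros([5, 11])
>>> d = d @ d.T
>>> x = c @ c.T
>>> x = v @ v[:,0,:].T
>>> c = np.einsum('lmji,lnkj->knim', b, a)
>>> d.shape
(3, 3)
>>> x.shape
(2, 3, 2)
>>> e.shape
(3, 29, 2, 3)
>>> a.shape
(3, 29, 2, 7)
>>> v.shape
(2, 3, 29)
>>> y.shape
(2, 7, 7, 13)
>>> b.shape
(3, 5, 7, 5)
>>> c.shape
(2, 29, 5, 5)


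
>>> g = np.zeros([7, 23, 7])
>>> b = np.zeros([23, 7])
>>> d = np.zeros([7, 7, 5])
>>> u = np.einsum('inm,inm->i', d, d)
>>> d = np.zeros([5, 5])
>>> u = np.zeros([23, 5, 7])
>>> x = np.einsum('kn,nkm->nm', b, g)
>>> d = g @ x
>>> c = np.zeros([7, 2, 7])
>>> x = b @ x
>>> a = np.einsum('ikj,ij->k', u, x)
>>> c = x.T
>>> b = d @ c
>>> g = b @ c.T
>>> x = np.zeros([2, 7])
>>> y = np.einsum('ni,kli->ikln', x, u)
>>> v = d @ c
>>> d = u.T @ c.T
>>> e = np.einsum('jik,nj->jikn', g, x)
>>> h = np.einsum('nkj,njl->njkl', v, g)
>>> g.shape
(7, 23, 7)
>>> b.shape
(7, 23, 23)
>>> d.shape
(7, 5, 7)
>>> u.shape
(23, 5, 7)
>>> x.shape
(2, 7)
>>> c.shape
(7, 23)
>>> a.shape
(5,)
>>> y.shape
(7, 23, 5, 2)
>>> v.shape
(7, 23, 23)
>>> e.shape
(7, 23, 7, 2)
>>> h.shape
(7, 23, 23, 7)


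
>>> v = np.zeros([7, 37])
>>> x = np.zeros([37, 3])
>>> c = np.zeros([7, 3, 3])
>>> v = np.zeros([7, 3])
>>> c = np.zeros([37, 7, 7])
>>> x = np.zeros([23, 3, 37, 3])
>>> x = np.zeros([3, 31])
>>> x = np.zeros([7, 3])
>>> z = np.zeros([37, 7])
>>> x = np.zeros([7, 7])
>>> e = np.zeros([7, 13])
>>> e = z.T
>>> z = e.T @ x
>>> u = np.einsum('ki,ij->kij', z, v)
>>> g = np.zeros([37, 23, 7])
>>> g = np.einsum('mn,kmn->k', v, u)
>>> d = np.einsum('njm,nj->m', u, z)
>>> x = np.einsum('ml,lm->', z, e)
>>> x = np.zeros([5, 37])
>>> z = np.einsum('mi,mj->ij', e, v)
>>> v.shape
(7, 3)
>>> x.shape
(5, 37)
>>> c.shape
(37, 7, 7)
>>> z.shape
(37, 3)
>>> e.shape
(7, 37)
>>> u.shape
(37, 7, 3)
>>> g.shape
(37,)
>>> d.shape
(3,)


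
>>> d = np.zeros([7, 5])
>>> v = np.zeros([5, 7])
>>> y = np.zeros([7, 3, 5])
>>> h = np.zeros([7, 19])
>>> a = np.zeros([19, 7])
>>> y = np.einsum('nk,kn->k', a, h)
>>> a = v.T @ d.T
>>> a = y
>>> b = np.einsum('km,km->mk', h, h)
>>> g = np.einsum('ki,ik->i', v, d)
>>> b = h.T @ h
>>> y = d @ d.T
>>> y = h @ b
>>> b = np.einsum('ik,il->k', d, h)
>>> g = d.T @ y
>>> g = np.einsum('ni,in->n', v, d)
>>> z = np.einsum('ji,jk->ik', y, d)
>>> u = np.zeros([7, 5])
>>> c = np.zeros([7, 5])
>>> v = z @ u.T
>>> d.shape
(7, 5)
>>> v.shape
(19, 7)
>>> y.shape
(7, 19)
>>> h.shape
(7, 19)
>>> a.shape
(7,)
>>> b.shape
(5,)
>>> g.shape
(5,)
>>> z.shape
(19, 5)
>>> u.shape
(7, 5)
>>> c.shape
(7, 5)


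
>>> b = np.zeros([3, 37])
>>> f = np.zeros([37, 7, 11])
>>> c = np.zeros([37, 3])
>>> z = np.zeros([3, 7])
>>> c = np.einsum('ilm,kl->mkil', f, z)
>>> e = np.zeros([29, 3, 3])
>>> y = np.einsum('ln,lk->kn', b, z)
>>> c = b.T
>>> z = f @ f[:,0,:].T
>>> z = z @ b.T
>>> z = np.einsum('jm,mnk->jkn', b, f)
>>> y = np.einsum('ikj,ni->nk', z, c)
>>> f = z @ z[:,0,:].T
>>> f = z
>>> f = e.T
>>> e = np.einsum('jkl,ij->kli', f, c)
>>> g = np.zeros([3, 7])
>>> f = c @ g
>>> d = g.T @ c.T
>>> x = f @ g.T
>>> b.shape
(3, 37)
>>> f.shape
(37, 7)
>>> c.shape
(37, 3)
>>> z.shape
(3, 11, 7)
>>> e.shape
(3, 29, 37)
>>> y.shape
(37, 11)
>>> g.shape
(3, 7)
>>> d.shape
(7, 37)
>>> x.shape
(37, 3)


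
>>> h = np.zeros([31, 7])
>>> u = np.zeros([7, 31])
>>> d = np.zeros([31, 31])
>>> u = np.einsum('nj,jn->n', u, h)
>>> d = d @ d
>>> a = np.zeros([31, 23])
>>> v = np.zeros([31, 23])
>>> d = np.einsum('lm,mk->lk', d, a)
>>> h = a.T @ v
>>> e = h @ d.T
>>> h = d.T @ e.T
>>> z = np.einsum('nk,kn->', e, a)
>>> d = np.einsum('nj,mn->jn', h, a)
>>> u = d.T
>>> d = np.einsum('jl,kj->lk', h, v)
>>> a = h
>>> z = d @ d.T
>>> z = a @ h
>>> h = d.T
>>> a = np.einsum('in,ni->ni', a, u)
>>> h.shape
(31, 23)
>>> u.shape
(23, 23)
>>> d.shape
(23, 31)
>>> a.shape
(23, 23)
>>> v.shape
(31, 23)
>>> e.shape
(23, 31)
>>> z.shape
(23, 23)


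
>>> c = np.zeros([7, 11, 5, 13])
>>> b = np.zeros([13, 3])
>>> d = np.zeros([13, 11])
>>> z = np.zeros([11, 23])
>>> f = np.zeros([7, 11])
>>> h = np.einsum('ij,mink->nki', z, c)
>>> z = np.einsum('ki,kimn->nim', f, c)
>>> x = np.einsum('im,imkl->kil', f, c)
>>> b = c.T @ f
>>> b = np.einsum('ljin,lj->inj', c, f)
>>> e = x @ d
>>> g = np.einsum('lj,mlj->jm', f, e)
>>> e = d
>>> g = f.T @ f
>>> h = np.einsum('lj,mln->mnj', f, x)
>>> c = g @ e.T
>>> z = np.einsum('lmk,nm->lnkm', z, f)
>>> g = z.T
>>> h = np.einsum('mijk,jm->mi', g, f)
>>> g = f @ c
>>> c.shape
(11, 13)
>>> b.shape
(5, 13, 11)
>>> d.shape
(13, 11)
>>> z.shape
(13, 7, 5, 11)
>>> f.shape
(7, 11)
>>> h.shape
(11, 5)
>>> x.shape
(5, 7, 13)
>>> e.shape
(13, 11)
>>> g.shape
(7, 13)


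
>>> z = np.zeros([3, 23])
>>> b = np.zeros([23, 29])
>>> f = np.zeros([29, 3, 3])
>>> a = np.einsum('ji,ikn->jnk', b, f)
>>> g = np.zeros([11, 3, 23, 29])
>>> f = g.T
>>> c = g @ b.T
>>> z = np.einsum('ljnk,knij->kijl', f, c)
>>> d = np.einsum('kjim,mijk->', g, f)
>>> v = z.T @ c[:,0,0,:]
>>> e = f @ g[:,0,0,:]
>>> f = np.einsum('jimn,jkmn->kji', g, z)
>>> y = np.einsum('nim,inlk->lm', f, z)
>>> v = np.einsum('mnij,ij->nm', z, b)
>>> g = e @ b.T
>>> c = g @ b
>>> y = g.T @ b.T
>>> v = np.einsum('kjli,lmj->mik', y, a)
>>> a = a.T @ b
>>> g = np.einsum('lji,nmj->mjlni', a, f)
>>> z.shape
(11, 23, 23, 29)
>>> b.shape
(23, 29)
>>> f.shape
(23, 11, 3)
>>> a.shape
(3, 3, 29)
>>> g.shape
(11, 3, 3, 23, 29)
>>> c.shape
(29, 23, 3, 29)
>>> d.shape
()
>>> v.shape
(3, 23, 23)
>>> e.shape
(29, 23, 3, 29)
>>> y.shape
(23, 3, 23, 23)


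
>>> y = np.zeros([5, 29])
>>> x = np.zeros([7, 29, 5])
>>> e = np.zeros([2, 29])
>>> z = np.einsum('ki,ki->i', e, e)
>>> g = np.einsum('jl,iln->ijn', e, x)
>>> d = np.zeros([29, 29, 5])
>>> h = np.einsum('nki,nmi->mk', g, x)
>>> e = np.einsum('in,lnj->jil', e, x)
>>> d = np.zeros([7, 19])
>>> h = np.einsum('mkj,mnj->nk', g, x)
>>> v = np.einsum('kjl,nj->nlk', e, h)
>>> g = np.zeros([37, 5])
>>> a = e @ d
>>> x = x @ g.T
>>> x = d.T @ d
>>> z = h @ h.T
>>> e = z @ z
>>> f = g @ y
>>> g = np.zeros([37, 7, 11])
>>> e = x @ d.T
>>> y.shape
(5, 29)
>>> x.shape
(19, 19)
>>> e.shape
(19, 7)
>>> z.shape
(29, 29)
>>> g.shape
(37, 7, 11)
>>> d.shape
(7, 19)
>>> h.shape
(29, 2)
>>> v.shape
(29, 7, 5)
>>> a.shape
(5, 2, 19)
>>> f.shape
(37, 29)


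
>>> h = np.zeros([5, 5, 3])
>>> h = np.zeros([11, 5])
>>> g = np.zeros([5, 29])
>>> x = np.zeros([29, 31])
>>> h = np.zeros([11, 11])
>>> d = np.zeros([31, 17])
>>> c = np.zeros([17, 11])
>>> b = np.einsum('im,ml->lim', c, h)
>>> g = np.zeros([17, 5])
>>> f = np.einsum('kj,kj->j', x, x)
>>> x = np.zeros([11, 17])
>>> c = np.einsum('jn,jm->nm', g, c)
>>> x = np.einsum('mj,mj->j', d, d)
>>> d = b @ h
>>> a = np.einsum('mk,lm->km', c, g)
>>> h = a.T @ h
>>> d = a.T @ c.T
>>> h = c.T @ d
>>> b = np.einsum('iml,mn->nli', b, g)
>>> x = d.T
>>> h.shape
(11, 5)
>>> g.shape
(17, 5)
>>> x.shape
(5, 5)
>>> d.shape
(5, 5)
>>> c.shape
(5, 11)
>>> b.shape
(5, 11, 11)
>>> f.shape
(31,)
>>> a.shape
(11, 5)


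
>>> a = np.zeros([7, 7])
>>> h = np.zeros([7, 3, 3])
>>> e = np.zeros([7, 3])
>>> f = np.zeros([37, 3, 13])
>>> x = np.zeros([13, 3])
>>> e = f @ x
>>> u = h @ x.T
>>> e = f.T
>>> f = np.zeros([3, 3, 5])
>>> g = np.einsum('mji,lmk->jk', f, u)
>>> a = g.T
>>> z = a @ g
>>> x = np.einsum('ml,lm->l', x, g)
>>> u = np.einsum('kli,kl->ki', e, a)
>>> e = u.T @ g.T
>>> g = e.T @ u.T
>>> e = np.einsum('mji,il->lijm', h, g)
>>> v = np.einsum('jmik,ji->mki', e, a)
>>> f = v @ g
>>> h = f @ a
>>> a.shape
(13, 3)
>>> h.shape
(3, 7, 3)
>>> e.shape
(13, 3, 3, 7)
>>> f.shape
(3, 7, 13)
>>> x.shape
(3,)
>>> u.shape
(13, 37)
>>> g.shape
(3, 13)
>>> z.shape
(13, 13)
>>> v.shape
(3, 7, 3)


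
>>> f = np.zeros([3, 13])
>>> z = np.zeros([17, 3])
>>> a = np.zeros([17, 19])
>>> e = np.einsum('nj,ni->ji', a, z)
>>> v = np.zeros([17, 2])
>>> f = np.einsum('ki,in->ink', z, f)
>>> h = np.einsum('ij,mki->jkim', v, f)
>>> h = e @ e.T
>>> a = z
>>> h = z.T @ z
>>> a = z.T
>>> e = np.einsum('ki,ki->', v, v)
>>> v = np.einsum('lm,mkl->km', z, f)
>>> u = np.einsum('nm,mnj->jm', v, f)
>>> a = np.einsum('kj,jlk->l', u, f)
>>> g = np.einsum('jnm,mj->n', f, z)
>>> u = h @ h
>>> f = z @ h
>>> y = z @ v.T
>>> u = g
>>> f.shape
(17, 3)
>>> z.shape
(17, 3)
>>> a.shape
(13,)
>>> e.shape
()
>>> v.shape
(13, 3)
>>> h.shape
(3, 3)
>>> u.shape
(13,)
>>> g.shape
(13,)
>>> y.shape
(17, 13)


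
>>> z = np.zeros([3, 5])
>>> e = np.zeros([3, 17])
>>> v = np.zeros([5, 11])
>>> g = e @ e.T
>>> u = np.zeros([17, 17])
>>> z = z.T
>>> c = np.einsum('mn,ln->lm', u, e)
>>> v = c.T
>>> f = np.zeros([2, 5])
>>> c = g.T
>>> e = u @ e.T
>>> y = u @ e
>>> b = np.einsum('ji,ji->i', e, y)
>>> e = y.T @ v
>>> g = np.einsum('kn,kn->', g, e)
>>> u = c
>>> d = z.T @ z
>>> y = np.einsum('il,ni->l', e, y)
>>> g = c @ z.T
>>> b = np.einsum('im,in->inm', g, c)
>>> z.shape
(5, 3)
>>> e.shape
(3, 3)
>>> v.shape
(17, 3)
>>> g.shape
(3, 5)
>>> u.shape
(3, 3)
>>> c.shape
(3, 3)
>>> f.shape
(2, 5)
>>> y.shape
(3,)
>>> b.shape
(3, 3, 5)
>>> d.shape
(3, 3)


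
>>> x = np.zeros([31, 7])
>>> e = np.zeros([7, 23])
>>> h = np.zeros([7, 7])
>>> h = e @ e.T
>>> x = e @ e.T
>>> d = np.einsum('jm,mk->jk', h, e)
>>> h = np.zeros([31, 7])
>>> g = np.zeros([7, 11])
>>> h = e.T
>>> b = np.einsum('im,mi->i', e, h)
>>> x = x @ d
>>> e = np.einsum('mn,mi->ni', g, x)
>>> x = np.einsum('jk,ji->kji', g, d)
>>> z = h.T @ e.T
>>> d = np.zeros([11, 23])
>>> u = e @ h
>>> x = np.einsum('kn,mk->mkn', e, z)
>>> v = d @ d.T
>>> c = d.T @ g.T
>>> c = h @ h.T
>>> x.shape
(7, 11, 23)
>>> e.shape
(11, 23)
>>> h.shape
(23, 7)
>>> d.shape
(11, 23)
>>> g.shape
(7, 11)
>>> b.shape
(7,)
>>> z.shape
(7, 11)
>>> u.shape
(11, 7)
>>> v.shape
(11, 11)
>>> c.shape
(23, 23)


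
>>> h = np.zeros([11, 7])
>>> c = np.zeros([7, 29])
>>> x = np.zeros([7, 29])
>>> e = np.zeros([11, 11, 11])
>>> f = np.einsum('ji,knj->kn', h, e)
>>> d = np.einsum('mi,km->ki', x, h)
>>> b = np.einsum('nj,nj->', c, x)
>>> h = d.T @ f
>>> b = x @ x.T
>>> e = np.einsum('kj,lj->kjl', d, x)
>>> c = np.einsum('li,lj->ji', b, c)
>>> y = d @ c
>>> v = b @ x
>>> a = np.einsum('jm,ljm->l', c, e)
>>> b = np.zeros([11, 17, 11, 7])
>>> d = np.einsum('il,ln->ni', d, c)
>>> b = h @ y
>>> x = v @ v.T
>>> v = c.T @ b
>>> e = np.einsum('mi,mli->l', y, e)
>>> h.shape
(29, 11)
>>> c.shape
(29, 7)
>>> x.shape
(7, 7)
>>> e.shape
(29,)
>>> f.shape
(11, 11)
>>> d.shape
(7, 11)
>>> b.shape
(29, 7)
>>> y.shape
(11, 7)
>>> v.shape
(7, 7)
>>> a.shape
(11,)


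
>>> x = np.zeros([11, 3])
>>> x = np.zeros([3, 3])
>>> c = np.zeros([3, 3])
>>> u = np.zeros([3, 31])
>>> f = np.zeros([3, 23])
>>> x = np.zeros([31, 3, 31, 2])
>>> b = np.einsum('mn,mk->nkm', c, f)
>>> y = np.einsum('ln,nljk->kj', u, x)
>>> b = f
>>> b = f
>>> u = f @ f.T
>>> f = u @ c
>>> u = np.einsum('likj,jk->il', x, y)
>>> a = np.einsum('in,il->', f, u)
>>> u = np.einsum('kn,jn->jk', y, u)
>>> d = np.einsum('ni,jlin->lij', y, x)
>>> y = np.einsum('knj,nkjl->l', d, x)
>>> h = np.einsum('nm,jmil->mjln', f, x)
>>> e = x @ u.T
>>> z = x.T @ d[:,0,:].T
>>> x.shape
(31, 3, 31, 2)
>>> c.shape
(3, 3)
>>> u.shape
(3, 2)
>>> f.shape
(3, 3)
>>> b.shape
(3, 23)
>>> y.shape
(2,)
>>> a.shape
()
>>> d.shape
(3, 31, 31)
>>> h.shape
(3, 31, 2, 3)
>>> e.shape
(31, 3, 31, 3)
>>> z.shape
(2, 31, 3, 3)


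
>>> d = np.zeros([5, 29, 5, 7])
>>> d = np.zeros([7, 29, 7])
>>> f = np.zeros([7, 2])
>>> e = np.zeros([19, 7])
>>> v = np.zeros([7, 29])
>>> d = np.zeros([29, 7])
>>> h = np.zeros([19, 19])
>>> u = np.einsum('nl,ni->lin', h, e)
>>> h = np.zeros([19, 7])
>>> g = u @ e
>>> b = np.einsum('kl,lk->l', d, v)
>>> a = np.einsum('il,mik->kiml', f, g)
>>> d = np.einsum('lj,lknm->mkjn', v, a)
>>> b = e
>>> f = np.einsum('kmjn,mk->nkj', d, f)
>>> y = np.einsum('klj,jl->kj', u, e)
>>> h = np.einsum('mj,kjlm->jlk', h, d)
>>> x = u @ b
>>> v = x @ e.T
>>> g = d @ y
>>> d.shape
(2, 7, 29, 19)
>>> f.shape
(19, 2, 29)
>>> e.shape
(19, 7)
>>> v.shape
(19, 7, 19)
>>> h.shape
(7, 29, 2)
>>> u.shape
(19, 7, 19)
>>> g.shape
(2, 7, 29, 19)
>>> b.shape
(19, 7)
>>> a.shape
(7, 7, 19, 2)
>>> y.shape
(19, 19)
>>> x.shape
(19, 7, 7)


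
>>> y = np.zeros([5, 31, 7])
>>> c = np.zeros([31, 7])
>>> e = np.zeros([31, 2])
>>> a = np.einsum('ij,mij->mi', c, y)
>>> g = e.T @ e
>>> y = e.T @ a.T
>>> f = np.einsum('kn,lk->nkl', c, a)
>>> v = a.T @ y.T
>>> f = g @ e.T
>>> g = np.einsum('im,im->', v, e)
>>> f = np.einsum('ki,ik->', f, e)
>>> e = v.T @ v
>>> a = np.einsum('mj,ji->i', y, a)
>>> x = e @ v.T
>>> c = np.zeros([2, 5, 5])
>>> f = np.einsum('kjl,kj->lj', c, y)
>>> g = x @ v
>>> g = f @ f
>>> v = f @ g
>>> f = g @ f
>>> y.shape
(2, 5)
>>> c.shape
(2, 5, 5)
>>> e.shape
(2, 2)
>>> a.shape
(31,)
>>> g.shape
(5, 5)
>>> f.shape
(5, 5)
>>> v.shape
(5, 5)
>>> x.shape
(2, 31)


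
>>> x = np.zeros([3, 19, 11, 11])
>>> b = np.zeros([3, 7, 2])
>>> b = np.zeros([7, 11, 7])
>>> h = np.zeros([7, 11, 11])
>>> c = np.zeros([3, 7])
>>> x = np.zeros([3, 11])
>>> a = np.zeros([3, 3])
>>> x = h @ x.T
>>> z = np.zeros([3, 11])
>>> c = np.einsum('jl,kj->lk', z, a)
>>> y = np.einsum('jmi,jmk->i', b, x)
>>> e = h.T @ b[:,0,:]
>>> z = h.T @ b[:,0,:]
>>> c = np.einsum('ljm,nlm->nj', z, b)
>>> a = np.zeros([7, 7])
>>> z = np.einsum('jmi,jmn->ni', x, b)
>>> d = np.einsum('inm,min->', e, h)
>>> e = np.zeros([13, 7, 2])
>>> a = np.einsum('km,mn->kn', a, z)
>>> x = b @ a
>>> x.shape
(7, 11, 3)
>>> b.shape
(7, 11, 7)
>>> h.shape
(7, 11, 11)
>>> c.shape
(7, 11)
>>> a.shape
(7, 3)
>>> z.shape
(7, 3)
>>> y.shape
(7,)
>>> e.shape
(13, 7, 2)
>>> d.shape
()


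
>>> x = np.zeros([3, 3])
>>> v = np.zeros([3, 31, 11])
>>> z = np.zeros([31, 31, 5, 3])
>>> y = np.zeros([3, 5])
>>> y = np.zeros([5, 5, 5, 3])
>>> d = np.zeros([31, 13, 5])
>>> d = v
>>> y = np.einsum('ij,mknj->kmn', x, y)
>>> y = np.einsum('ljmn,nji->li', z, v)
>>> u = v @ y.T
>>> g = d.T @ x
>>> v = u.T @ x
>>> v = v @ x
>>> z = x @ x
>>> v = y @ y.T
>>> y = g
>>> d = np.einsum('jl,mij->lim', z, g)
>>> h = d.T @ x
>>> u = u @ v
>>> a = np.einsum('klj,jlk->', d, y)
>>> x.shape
(3, 3)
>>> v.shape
(31, 31)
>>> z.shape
(3, 3)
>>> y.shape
(11, 31, 3)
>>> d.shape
(3, 31, 11)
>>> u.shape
(3, 31, 31)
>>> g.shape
(11, 31, 3)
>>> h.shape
(11, 31, 3)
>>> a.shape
()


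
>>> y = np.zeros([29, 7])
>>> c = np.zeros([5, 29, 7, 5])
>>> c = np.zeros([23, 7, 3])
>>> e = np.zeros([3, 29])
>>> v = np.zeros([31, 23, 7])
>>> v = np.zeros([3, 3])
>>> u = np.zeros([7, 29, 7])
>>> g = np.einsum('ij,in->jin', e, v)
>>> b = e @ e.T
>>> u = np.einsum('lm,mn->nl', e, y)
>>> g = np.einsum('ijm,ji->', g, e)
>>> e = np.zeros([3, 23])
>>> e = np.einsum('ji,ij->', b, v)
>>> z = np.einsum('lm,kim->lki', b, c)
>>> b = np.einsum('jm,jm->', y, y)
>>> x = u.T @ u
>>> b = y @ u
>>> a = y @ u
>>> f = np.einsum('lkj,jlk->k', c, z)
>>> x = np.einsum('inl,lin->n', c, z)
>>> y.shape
(29, 7)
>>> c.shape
(23, 7, 3)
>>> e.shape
()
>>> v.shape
(3, 3)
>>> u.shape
(7, 3)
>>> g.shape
()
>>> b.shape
(29, 3)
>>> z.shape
(3, 23, 7)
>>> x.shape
(7,)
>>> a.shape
(29, 3)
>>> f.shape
(7,)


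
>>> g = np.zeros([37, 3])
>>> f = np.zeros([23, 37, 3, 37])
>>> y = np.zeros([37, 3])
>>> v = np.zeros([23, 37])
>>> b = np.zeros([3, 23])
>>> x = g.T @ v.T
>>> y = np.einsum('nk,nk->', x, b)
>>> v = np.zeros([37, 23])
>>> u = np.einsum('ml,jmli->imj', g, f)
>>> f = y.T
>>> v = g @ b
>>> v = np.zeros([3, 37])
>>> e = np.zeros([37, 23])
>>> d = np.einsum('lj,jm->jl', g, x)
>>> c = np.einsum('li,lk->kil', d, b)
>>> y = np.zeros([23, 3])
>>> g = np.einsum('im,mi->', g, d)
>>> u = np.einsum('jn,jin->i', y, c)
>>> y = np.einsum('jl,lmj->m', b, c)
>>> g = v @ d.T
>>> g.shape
(3, 3)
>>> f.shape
()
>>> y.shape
(37,)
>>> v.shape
(3, 37)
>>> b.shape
(3, 23)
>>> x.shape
(3, 23)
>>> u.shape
(37,)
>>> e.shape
(37, 23)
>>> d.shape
(3, 37)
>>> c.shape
(23, 37, 3)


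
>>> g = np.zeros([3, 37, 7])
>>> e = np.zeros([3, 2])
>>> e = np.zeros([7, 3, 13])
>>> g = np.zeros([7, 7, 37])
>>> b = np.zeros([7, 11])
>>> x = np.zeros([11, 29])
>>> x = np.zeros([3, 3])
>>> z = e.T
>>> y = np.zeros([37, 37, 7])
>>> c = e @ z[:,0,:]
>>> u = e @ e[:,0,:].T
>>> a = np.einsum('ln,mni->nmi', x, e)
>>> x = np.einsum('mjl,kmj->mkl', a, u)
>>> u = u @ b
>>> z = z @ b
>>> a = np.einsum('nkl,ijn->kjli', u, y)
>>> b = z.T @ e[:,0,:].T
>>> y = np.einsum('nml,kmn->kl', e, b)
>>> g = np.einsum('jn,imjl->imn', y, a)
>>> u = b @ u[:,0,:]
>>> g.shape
(3, 37, 13)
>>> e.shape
(7, 3, 13)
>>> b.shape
(11, 3, 7)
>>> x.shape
(3, 7, 13)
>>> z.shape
(13, 3, 11)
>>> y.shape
(11, 13)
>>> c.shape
(7, 3, 7)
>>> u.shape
(11, 3, 11)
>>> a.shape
(3, 37, 11, 37)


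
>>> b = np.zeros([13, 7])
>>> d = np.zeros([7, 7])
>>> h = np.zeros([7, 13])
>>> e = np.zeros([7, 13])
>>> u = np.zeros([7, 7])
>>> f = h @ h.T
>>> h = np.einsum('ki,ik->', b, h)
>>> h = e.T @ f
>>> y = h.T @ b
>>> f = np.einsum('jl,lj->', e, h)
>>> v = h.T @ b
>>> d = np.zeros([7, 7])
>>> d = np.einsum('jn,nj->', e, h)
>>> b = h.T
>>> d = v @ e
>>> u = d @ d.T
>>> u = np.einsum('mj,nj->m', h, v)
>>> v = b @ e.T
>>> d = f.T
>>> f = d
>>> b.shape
(7, 13)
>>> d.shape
()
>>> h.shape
(13, 7)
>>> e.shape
(7, 13)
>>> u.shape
(13,)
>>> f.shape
()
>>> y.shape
(7, 7)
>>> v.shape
(7, 7)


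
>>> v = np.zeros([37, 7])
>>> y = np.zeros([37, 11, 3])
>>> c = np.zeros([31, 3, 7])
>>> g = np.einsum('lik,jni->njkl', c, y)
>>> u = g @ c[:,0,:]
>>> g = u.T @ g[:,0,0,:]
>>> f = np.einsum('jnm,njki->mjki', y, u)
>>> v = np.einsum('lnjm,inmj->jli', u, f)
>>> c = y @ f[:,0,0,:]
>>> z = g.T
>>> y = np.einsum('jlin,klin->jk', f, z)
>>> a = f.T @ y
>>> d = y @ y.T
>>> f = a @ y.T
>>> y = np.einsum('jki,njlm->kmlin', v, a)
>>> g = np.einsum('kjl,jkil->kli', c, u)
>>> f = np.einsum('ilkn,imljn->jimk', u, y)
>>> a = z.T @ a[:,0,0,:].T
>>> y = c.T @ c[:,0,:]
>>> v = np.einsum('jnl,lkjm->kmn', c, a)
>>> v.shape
(7, 7, 11)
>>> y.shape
(7, 11, 7)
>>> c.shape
(37, 11, 7)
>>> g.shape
(37, 7, 7)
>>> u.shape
(11, 37, 7, 7)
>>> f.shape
(3, 11, 31, 7)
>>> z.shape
(31, 37, 7, 7)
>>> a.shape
(7, 7, 37, 7)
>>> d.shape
(3, 3)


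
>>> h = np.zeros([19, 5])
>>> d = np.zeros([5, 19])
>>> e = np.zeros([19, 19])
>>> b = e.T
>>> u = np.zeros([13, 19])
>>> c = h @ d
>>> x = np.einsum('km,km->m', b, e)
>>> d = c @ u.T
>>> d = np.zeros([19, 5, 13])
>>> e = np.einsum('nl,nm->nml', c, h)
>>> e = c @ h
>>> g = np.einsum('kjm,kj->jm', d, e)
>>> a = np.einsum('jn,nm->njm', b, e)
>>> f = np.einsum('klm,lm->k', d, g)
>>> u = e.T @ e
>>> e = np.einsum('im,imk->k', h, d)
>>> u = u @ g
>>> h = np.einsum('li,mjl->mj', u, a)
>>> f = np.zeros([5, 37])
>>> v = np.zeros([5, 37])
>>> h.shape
(19, 19)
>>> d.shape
(19, 5, 13)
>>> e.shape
(13,)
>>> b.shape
(19, 19)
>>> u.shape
(5, 13)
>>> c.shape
(19, 19)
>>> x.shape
(19,)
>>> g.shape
(5, 13)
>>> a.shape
(19, 19, 5)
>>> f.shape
(5, 37)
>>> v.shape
(5, 37)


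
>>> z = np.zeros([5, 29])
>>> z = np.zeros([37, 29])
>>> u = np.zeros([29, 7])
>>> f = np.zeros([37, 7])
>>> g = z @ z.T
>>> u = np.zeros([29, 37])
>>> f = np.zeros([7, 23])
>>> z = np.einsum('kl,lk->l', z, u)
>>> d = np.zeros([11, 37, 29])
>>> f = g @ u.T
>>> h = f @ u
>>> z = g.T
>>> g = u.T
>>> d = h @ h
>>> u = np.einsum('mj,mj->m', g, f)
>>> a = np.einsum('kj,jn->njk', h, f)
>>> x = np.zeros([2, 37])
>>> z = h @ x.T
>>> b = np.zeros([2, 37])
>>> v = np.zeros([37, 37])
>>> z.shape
(37, 2)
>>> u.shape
(37,)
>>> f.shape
(37, 29)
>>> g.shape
(37, 29)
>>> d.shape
(37, 37)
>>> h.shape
(37, 37)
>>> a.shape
(29, 37, 37)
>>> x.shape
(2, 37)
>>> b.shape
(2, 37)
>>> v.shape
(37, 37)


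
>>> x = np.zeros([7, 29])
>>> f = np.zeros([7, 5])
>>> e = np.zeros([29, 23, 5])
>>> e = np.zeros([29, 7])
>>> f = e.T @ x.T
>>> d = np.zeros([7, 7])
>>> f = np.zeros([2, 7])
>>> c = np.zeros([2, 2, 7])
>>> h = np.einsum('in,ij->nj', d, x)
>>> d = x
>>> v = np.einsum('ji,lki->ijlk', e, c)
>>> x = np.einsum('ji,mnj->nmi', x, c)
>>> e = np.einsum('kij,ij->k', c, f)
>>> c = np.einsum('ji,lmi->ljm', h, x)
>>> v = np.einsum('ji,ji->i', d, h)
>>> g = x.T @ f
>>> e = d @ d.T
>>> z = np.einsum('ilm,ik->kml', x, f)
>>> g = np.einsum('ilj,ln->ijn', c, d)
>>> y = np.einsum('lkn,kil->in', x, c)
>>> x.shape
(2, 2, 29)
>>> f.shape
(2, 7)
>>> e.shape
(7, 7)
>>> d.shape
(7, 29)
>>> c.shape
(2, 7, 2)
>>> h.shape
(7, 29)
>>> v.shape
(29,)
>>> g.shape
(2, 2, 29)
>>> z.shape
(7, 29, 2)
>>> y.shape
(7, 29)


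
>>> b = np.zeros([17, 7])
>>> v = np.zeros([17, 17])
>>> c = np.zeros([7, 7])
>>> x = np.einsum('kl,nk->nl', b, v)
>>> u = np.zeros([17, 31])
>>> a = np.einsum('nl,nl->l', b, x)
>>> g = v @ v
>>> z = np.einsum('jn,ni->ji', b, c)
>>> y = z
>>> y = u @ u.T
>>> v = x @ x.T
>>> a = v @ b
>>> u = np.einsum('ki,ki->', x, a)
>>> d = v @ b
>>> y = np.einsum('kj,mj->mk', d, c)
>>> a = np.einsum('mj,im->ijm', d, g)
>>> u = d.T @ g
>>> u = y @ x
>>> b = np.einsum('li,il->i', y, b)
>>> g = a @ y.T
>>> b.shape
(17,)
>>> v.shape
(17, 17)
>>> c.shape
(7, 7)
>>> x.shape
(17, 7)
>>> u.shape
(7, 7)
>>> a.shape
(17, 7, 17)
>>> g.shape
(17, 7, 7)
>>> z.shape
(17, 7)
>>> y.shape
(7, 17)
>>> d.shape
(17, 7)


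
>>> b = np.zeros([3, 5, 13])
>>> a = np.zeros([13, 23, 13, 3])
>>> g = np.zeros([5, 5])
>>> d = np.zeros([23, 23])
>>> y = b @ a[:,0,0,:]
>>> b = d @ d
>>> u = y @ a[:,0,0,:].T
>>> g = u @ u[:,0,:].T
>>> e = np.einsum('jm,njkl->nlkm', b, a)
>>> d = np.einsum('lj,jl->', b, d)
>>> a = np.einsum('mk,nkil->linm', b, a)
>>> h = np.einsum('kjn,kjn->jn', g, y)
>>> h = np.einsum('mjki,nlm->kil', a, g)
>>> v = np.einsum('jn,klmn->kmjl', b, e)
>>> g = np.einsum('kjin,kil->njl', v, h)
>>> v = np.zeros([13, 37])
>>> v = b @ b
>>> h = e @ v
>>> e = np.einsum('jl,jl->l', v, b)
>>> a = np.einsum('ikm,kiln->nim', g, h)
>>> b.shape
(23, 23)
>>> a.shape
(23, 3, 5)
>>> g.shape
(3, 13, 5)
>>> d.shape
()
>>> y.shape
(3, 5, 3)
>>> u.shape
(3, 5, 13)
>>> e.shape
(23,)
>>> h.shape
(13, 3, 13, 23)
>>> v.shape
(23, 23)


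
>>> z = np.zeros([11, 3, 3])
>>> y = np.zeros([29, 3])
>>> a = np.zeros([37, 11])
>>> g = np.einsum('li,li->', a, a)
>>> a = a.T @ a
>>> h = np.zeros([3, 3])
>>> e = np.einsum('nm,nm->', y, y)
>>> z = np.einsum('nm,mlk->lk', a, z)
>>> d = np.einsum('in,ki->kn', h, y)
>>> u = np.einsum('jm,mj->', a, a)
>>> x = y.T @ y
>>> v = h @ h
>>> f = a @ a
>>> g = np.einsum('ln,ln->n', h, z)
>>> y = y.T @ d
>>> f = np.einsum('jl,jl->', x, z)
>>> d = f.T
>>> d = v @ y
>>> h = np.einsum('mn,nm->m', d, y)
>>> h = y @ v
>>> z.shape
(3, 3)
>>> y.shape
(3, 3)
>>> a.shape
(11, 11)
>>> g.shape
(3,)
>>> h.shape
(3, 3)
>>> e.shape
()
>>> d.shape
(3, 3)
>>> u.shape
()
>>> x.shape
(3, 3)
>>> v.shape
(3, 3)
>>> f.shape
()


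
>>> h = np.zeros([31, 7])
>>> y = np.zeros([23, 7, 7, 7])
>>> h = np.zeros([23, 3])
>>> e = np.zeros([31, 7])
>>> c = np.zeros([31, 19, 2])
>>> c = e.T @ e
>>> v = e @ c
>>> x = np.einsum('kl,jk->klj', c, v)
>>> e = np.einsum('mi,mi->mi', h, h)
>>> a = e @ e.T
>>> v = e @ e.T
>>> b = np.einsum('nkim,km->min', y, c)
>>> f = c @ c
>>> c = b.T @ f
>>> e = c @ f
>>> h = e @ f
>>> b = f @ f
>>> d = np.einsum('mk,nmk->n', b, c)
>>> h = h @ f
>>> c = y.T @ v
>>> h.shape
(23, 7, 7)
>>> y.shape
(23, 7, 7, 7)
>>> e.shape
(23, 7, 7)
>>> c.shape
(7, 7, 7, 23)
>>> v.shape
(23, 23)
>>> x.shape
(7, 7, 31)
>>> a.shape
(23, 23)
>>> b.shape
(7, 7)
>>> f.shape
(7, 7)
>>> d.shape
(23,)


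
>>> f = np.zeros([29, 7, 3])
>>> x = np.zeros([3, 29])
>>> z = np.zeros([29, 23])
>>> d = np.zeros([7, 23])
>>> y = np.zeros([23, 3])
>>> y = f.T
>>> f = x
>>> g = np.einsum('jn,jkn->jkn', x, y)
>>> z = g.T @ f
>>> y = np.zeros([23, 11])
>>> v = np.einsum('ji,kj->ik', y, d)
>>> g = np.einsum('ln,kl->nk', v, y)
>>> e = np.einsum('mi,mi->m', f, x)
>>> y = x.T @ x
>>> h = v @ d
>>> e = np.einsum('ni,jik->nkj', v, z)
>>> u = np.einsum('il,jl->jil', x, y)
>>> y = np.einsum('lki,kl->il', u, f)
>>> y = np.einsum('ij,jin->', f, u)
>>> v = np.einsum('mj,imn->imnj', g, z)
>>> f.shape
(3, 29)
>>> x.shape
(3, 29)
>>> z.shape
(29, 7, 29)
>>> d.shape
(7, 23)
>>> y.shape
()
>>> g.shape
(7, 23)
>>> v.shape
(29, 7, 29, 23)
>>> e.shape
(11, 29, 29)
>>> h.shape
(11, 23)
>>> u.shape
(29, 3, 29)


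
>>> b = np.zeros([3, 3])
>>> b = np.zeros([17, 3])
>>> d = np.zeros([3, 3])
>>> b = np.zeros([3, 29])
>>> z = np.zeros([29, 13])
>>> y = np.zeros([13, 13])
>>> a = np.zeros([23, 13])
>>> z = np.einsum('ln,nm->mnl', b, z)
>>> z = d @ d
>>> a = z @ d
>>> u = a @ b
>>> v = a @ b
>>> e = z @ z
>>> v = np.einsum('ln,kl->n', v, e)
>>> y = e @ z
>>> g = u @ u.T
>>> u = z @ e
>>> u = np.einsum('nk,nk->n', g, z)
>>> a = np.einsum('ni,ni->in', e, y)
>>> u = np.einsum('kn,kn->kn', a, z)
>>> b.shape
(3, 29)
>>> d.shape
(3, 3)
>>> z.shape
(3, 3)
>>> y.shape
(3, 3)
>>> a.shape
(3, 3)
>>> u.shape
(3, 3)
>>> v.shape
(29,)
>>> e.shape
(3, 3)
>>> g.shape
(3, 3)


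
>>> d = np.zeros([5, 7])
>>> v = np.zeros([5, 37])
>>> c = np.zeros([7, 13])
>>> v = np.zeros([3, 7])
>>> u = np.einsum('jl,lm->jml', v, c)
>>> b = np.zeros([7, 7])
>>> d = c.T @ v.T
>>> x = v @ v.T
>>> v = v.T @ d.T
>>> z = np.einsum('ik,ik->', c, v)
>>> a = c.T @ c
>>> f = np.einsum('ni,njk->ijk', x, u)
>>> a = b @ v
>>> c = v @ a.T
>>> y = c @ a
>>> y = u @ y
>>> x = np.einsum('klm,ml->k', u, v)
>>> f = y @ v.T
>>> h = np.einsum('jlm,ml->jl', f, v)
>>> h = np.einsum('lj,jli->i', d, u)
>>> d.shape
(13, 3)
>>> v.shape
(7, 13)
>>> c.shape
(7, 7)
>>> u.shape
(3, 13, 7)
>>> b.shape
(7, 7)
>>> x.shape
(3,)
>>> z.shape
()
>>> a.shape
(7, 13)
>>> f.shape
(3, 13, 7)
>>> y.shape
(3, 13, 13)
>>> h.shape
(7,)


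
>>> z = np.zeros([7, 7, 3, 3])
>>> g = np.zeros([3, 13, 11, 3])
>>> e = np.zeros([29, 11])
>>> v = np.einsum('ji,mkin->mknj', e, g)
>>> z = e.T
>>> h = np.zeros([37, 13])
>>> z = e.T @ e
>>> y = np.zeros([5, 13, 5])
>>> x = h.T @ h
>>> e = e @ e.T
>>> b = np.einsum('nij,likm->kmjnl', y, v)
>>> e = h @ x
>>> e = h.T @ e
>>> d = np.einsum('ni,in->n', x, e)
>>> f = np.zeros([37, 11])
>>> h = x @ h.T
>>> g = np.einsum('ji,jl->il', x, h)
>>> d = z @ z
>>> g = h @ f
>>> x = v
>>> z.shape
(11, 11)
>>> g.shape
(13, 11)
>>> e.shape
(13, 13)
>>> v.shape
(3, 13, 3, 29)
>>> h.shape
(13, 37)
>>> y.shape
(5, 13, 5)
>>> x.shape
(3, 13, 3, 29)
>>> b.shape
(3, 29, 5, 5, 3)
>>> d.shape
(11, 11)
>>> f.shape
(37, 11)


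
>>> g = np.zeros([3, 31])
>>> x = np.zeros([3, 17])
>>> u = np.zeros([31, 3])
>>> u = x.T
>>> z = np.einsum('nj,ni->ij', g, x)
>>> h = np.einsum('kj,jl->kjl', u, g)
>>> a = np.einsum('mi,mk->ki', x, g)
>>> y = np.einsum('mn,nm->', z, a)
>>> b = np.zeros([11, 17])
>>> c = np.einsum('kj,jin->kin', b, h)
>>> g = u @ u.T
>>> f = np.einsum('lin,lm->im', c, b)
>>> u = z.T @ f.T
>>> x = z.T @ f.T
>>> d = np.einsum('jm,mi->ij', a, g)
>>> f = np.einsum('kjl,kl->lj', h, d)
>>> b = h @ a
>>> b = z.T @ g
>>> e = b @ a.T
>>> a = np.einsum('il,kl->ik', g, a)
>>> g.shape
(17, 17)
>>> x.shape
(31, 3)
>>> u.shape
(31, 3)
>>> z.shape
(17, 31)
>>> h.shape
(17, 3, 31)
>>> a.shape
(17, 31)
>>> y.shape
()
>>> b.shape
(31, 17)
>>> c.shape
(11, 3, 31)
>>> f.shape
(31, 3)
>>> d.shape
(17, 31)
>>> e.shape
(31, 31)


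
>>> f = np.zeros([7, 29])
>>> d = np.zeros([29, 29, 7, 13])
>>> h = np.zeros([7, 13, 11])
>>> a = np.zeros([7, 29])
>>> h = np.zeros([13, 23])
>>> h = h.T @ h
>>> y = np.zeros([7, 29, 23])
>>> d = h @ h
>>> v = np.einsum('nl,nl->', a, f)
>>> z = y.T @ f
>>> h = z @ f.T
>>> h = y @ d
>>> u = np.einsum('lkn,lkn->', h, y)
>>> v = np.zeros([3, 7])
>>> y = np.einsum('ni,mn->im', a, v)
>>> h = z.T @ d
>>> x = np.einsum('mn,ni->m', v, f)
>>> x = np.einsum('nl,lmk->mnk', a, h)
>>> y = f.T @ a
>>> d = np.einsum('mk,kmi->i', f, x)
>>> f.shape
(7, 29)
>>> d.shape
(23,)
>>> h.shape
(29, 29, 23)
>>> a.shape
(7, 29)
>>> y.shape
(29, 29)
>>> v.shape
(3, 7)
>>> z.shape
(23, 29, 29)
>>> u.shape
()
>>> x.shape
(29, 7, 23)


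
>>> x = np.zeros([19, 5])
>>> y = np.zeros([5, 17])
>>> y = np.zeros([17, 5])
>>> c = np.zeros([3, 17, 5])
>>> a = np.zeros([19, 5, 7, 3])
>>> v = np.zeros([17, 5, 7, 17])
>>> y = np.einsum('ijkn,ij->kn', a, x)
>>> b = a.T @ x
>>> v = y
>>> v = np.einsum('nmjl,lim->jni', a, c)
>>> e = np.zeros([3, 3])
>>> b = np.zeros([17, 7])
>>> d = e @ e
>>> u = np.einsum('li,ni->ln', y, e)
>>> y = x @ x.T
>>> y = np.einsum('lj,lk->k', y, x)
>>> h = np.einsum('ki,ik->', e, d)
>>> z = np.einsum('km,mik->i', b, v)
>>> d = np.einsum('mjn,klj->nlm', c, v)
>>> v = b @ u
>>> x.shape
(19, 5)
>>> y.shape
(5,)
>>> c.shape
(3, 17, 5)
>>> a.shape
(19, 5, 7, 3)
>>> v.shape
(17, 3)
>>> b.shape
(17, 7)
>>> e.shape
(3, 3)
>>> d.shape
(5, 19, 3)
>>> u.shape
(7, 3)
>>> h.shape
()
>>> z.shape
(19,)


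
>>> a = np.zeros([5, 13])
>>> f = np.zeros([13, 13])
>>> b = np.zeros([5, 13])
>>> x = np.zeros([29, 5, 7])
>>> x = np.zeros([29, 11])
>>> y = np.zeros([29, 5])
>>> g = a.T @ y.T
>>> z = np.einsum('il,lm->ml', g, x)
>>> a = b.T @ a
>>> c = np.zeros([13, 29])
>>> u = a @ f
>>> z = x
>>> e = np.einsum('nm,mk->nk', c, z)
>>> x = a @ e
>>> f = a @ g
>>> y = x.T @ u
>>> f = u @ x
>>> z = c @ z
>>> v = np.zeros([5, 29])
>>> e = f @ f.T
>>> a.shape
(13, 13)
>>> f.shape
(13, 11)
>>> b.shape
(5, 13)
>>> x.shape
(13, 11)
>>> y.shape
(11, 13)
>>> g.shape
(13, 29)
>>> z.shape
(13, 11)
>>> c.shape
(13, 29)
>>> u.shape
(13, 13)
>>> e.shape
(13, 13)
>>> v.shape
(5, 29)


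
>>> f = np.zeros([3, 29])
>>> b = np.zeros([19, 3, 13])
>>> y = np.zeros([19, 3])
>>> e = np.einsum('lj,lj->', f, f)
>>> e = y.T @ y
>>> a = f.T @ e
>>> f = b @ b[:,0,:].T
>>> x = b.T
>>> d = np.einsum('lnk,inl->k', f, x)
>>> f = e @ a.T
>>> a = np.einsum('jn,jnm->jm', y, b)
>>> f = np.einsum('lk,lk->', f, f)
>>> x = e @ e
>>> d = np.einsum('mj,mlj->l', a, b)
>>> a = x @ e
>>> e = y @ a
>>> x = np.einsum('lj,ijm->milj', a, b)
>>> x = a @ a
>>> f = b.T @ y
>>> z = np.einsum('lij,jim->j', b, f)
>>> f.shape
(13, 3, 3)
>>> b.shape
(19, 3, 13)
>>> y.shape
(19, 3)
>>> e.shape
(19, 3)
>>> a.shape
(3, 3)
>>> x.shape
(3, 3)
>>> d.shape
(3,)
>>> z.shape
(13,)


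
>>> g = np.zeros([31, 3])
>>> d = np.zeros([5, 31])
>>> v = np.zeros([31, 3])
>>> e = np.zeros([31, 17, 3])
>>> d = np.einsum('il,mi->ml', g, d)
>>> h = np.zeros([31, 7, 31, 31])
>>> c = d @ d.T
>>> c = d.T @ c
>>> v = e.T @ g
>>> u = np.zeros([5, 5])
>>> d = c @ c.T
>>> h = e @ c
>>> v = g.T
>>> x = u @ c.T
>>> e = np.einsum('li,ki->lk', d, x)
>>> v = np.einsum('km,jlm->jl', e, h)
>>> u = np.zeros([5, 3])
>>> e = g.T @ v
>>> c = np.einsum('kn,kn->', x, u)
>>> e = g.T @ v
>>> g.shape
(31, 3)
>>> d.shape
(3, 3)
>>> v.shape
(31, 17)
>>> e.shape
(3, 17)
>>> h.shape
(31, 17, 5)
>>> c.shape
()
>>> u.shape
(5, 3)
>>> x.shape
(5, 3)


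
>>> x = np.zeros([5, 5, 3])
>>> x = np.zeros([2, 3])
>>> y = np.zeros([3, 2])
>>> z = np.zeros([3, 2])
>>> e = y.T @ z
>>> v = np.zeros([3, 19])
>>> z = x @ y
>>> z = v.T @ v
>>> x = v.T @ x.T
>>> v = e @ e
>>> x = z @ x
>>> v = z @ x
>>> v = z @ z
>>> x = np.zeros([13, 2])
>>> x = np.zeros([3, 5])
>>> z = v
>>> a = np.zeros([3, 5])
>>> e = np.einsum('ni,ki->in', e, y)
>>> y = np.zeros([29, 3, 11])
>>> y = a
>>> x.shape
(3, 5)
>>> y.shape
(3, 5)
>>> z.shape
(19, 19)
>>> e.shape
(2, 2)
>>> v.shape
(19, 19)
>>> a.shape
(3, 5)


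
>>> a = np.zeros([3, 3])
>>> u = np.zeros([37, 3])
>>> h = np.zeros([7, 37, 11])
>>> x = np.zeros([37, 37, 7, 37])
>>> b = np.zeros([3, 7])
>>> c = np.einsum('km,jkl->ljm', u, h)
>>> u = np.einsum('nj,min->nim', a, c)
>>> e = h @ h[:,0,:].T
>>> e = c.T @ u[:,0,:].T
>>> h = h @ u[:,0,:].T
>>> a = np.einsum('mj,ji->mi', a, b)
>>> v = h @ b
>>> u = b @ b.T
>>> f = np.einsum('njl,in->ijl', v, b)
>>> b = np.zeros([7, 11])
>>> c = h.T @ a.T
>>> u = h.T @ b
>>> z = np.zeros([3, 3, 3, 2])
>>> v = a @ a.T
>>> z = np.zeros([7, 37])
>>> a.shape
(3, 7)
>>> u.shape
(3, 37, 11)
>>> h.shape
(7, 37, 3)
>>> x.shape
(37, 37, 7, 37)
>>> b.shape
(7, 11)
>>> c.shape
(3, 37, 3)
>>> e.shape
(3, 7, 3)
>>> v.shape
(3, 3)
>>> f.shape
(3, 37, 7)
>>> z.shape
(7, 37)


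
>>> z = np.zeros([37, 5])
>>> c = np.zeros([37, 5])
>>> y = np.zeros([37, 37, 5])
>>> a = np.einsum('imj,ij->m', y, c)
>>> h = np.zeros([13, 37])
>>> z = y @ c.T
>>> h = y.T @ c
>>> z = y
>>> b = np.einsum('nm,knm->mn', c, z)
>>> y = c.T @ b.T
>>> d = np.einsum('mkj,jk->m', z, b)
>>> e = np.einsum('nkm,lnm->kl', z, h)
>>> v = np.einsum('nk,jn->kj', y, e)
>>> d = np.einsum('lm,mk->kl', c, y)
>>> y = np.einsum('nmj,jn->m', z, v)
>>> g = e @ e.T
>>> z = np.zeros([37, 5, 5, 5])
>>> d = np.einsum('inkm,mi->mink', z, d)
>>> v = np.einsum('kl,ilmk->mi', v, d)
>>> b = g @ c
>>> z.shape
(37, 5, 5, 5)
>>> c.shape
(37, 5)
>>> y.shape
(37,)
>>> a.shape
(37,)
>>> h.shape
(5, 37, 5)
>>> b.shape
(37, 5)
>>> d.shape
(5, 37, 5, 5)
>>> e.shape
(37, 5)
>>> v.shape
(5, 5)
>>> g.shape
(37, 37)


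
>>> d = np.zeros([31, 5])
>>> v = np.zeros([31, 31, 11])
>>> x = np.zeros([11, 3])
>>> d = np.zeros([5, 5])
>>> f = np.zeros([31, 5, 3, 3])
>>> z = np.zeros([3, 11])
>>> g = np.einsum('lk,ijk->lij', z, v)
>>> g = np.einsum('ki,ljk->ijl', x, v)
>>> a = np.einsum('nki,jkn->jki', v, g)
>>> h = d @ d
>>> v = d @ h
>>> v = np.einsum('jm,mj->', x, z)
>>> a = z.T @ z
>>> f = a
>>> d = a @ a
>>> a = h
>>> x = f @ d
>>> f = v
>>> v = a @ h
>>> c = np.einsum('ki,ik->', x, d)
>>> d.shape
(11, 11)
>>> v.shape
(5, 5)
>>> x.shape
(11, 11)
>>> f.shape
()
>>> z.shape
(3, 11)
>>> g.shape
(3, 31, 31)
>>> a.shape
(5, 5)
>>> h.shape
(5, 5)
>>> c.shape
()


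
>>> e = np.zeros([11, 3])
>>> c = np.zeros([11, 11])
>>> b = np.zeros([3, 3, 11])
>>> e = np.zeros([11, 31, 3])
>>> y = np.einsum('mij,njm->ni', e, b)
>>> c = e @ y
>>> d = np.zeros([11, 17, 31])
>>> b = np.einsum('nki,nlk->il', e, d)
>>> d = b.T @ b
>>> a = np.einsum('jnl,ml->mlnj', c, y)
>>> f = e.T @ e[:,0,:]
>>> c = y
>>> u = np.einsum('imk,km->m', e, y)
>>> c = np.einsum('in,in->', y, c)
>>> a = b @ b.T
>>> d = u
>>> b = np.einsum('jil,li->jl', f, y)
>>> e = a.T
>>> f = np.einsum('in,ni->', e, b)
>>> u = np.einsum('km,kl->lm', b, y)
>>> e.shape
(3, 3)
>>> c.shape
()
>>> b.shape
(3, 3)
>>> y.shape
(3, 31)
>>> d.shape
(31,)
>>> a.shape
(3, 3)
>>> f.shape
()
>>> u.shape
(31, 3)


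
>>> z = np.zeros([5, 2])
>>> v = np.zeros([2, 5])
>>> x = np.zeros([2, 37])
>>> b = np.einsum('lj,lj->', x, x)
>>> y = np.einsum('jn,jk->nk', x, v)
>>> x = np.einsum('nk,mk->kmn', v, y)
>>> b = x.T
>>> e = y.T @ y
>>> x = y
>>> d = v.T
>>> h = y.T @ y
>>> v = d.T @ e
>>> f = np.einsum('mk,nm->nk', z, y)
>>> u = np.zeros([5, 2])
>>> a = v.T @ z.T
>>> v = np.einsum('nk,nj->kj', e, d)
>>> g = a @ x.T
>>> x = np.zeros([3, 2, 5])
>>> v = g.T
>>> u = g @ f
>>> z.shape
(5, 2)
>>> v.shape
(37, 5)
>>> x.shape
(3, 2, 5)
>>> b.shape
(2, 37, 5)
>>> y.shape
(37, 5)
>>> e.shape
(5, 5)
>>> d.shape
(5, 2)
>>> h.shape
(5, 5)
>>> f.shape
(37, 2)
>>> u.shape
(5, 2)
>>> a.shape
(5, 5)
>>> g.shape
(5, 37)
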